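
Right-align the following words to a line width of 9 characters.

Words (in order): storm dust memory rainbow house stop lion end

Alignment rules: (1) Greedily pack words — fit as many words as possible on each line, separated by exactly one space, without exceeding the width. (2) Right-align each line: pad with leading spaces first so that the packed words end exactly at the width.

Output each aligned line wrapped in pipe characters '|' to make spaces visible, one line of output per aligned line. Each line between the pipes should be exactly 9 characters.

Line 1: ['storm'] (min_width=5, slack=4)
Line 2: ['dust'] (min_width=4, slack=5)
Line 3: ['memory'] (min_width=6, slack=3)
Line 4: ['rainbow'] (min_width=7, slack=2)
Line 5: ['house'] (min_width=5, slack=4)
Line 6: ['stop', 'lion'] (min_width=9, slack=0)
Line 7: ['end'] (min_width=3, slack=6)

Answer: |    storm|
|     dust|
|   memory|
|  rainbow|
|    house|
|stop lion|
|      end|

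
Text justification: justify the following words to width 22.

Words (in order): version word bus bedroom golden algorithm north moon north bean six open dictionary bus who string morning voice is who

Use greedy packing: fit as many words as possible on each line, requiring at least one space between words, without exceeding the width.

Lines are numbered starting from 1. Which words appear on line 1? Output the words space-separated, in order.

Answer: version word bus

Derivation:
Line 1: ['version', 'word', 'bus'] (min_width=16, slack=6)
Line 2: ['bedroom', 'golden'] (min_width=14, slack=8)
Line 3: ['algorithm', 'north', 'moon'] (min_width=20, slack=2)
Line 4: ['north', 'bean', 'six', 'open'] (min_width=19, slack=3)
Line 5: ['dictionary', 'bus', 'who'] (min_width=18, slack=4)
Line 6: ['string', 'morning', 'voice'] (min_width=20, slack=2)
Line 7: ['is', 'who'] (min_width=6, slack=16)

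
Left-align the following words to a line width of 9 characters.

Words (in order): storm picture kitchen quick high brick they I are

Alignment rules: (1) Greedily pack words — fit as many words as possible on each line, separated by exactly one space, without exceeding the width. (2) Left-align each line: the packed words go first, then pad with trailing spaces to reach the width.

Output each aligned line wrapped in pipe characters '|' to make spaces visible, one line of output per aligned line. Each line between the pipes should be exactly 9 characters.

Line 1: ['storm'] (min_width=5, slack=4)
Line 2: ['picture'] (min_width=7, slack=2)
Line 3: ['kitchen'] (min_width=7, slack=2)
Line 4: ['quick'] (min_width=5, slack=4)
Line 5: ['high'] (min_width=4, slack=5)
Line 6: ['brick'] (min_width=5, slack=4)
Line 7: ['they', 'I'] (min_width=6, slack=3)
Line 8: ['are'] (min_width=3, slack=6)

Answer: |storm    |
|picture  |
|kitchen  |
|quick    |
|high     |
|brick    |
|they I   |
|are      |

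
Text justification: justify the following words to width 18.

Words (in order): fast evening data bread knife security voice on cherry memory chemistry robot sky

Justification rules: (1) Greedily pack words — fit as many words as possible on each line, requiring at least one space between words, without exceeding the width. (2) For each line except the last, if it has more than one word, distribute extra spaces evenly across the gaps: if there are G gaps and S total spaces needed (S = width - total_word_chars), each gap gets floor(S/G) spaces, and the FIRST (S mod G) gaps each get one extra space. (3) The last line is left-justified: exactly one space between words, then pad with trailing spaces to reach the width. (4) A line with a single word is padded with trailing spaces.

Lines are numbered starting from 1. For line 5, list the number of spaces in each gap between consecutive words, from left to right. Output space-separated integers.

Answer: 4

Derivation:
Line 1: ['fast', 'evening', 'data'] (min_width=17, slack=1)
Line 2: ['bread', 'knife'] (min_width=11, slack=7)
Line 3: ['security', 'voice', 'on'] (min_width=17, slack=1)
Line 4: ['cherry', 'memory'] (min_width=13, slack=5)
Line 5: ['chemistry', 'robot'] (min_width=15, slack=3)
Line 6: ['sky'] (min_width=3, slack=15)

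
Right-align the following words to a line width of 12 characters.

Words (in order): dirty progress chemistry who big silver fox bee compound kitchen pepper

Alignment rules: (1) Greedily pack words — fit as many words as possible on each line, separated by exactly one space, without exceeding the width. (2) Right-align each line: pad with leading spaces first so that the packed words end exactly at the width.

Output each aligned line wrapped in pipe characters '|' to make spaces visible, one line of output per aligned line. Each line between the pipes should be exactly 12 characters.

Line 1: ['dirty'] (min_width=5, slack=7)
Line 2: ['progress'] (min_width=8, slack=4)
Line 3: ['chemistry'] (min_width=9, slack=3)
Line 4: ['who', 'big'] (min_width=7, slack=5)
Line 5: ['silver', 'fox'] (min_width=10, slack=2)
Line 6: ['bee', 'compound'] (min_width=12, slack=0)
Line 7: ['kitchen'] (min_width=7, slack=5)
Line 8: ['pepper'] (min_width=6, slack=6)

Answer: |       dirty|
|    progress|
|   chemistry|
|     who big|
|  silver fox|
|bee compound|
|     kitchen|
|      pepper|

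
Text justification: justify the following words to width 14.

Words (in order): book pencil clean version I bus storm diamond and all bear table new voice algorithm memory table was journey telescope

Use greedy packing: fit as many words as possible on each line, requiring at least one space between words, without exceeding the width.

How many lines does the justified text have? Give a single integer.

Line 1: ['book', 'pencil'] (min_width=11, slack=3)
Line 2: ['clean', 'version'] (min_width=13, slack=1)
Line 3: ['I', 'bus', 'storm'] (min_width=11, slack=3)
Line 4: ['diamond', 'and'] (min_width=11, slack=3)
Line 5: ['all', 'bear', 'table'] (min_width=14, slack=0)
Line 6: ['new', 'voice'] (min_width=9, slack=5)
Line 7: ['algorithm'] (min_width=9, slack=5)
Line 8: ['memory', 'table'] (min_width=12, slack=2)
Line 9: ['was', 'journey'] (min_width=11, slack=3)
Line 10: ['telescope'] (min_width=9, slack=5)
Total lines: 10

Answer: 10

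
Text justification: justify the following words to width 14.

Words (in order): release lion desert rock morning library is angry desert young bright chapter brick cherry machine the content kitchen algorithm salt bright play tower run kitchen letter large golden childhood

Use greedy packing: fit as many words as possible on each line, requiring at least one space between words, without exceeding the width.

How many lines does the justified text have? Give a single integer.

Line 1: ['release', 'lion'] (min_width=12, slack=2)
Line 2: ['desert', 'rock'] (min_width=11, slack=3)
Line 3: ['morning'] (min_width=7, slack=7)
Line 4: ['library', 'is'] (min_width=10, slack=4)
Line 5: ['angry', 'desert'] (min_width=12, slack=2)
Line 6: ['young', 'bright'] (min_width=12, slack=2)
Line 7: ['chapter', 'brick'] (min_width=13, slack=1)
Line 8: ['cherry', 'machine'] (min_width=14, slack=0)
Line 9: ['the', 'content'] (min_width=11, slack=3)
Line 10: ['kitchen'] (min_width=7, slack=7)
Line 11: ['algorithm', 'salt'] (min_width=14, slack=0)
Line 12: ['bright', 'play'] (min_width=11, slack=3)
Line 13: ['tower', 'run'] (min_width=9, slack=5)
Line 14: ['kitchen', 'letter'] (min_width=14, slack=0)
Line 15: ['large', 'golden'] (min_width=12, slack=2)
Line 16: ['childhood'] (min_width=9, slack=5)
Total lines: 16

Answer: 16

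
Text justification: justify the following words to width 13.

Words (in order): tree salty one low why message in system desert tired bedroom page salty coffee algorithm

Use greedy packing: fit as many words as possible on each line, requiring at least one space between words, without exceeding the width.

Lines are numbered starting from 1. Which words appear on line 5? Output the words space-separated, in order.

Answer: tired bedroom

Derivation:
Line 1: ['tree', 'salty'] (min_width=10, slack=3)
Line 2: ['one', 'low', 'why'] (min_width=11, slack=2)
Line 3: ['message', 'in'] (min_width=10, slack=3)
Line 4: ['system', 'desert'] (min_width=13, slack=0)
Line 5: ['tired', 'bedroom'] (min_width=13, slack=0)
Line 6: ['page', 'salty'] (min_width=10, slack=3)
Line 7: ['coffee'] (min_width=6, slack=7)
Line 8: ['algorithm'] (min_width=9, slack=4)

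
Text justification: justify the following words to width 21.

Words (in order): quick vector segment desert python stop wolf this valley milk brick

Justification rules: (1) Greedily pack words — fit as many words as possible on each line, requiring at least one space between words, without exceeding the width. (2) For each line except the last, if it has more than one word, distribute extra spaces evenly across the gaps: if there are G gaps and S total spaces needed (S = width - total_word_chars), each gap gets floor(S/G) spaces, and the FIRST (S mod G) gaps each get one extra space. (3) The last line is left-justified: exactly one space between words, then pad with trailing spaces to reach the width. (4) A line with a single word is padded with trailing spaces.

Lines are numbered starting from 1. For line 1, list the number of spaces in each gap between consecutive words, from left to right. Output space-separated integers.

Line 1: ['quick', 'vector', 'segment'] (min_width=20, slack=1)
Line 2: ['desert', 'python', 'stop'] (min_width=18, slack=3)
Line 3: ['wolf', 'this', 'valley', 'milk'] (min_width=21, slack=0)
Line 4: ['brick'] (min_width=5, slack=16)

Answer: 2 1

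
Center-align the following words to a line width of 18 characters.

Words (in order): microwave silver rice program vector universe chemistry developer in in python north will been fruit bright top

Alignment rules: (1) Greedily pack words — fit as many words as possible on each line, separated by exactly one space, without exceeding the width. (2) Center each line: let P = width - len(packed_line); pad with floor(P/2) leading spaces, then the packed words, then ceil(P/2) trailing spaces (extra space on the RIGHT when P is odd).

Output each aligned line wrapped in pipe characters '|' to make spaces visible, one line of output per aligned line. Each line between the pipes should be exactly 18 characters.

Line 1: ['microwave', 'silver'] (min_width=16, slack=2)
Line 2: ['rice', 'program'] (min_width=12, slack=6)
Line 3: ['vector', 'universe'] (min_width=15, slack=3)
Line 4: ['chemistry'] (min_width=9, slack=9)
Line 5: ['developer', 'in', 'in'] (min_width=15, slack=3)
Line 6: ['python', 'north', 'will'] (min_width=17, slack=1)
Line 7: ['been', 'fruit', 'bright'] (min_width=17, slack=1)
Line 8: ['top'] (min_width=3, slack=15)

Answer: | microwave silver |
|   rice program   |
| vector universe  |
|    chemistry     |
| developer in in  |
|python north will |
|been fruit bright |
|       top        |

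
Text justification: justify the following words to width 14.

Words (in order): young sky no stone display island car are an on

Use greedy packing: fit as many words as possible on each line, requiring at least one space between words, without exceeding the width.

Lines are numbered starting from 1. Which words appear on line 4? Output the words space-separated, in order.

Line 1: ['young', 'sky', 'no'] (min_width=12, slack=2)
Line 2: ['stone', 'display'] (min_width=13, slack=1)
Line 3: ['island', 'car', 'are'] (min_width=14, slack=0)
Line 4: ['an', 'on'] (min_width=5, slack=9)

Answer: an on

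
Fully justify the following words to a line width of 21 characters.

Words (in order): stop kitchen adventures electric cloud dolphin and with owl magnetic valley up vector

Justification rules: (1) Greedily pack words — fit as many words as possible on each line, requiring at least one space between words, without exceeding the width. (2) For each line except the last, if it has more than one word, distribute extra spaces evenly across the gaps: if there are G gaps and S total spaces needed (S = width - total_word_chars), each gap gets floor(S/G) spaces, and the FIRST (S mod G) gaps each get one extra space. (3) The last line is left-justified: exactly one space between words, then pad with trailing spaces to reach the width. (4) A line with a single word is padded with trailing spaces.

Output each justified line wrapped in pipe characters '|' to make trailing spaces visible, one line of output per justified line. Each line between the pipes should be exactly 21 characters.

Answer: |stop          kitchen|
|adventures   electric|
|cloud   dolphin   and|
|with   owl   magnetic|
|valley up vector     |

Derivation:
Line 1: ['stop', 'kitchen'] (min_width=12, slack=9)
Line 2: ['adventures', 'electric'] (min_width=19, slack=2)
Line 3: ['cloud', 'dolphin', 'and'] (min_width=17, slack=4)
Line 4: ['with', 'owl', 'magnetic'] (min_width=17, slack=4)
Line 5: ['valley', 'up', 'vector'] (min_width=16, slack=5)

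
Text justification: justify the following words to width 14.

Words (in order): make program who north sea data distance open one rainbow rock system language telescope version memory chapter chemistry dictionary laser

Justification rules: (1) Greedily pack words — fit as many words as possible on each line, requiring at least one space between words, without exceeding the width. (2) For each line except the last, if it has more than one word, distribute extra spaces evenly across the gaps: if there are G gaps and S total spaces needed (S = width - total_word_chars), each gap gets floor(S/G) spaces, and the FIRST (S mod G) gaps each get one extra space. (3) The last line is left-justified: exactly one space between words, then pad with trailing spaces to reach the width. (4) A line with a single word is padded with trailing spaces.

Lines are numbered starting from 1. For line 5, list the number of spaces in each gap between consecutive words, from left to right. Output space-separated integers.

Line 1: ['make', 'program'] (min_width=12, slack=2)
Line 2: ['who', 'north', 'sea'] (min_width=13, slack=1)
Line 3: ['data', 'distance'] (min_width=13, slack=1)
Line 4: ['open', 'one'] (min_width=8, slack=6)
Line 5: ['rainbow', 'rock'] (min_width=12, slack=2)
Line 6: ['system'] (min_width=6, slack=8)
Line 7: ['language'] (min_width=8, slack=6)
Line 8: ['telescope'] (min_width=9, slack=5)
Line 9: ['version', 'memory'] (min_width=14, slack=0)
Line 10: ['chapter'] (min_width=7, slack=7)
Line 11: ['chemistry'] (min_width=9, slack=5)
Line 12: ['dictionary'] (min_width=10, slack=4)
Line 13: ['laser'] (min_width=5, slack=9)

Answer: 3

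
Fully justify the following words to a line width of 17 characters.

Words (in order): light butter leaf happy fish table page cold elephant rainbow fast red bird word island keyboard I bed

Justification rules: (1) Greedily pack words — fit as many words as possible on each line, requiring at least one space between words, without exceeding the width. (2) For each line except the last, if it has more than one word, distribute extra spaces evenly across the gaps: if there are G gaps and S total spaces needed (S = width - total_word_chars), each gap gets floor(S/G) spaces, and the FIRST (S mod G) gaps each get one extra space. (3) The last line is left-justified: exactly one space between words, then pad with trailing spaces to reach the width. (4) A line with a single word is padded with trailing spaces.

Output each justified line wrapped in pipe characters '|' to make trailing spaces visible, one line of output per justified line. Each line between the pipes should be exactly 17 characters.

Answer: |light butter leaf|
|happy  fish table|
|page         cold|
|elephant  rainbow|
|fast   red   bird|
|word       island|
|keyboard I bed   |

Derivation:
Line 1: ['light', 'butter', 'leaf'] (min_width=17, slack=0)
Line 2: ['happy', 'fish', 'table'] (min_width=16, slack=1)
Line 3: ['page', 'cold'] (min_width=9, slack=8)
Line 4: ['elephant', 'rainbow'] (min_width=16, slack=1)
Line 5: ['fast', 'red', 'bird'] (min_width=13, slack=4)
Line 6: ['word', 'island'] (min_width=11, slack=6)
Line 7: ['keyboard', 'I', 'bed'] (min_width=14, slack=3)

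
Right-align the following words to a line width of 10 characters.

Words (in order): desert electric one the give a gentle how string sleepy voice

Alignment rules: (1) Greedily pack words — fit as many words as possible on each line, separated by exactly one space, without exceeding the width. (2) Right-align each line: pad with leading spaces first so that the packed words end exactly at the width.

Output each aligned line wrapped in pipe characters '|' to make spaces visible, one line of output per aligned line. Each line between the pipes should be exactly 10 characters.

Answer: |    desert|
|  electric|
|   one the|
|    give a|
|gentle how|
|    string|
|    sleepy|
|     voice|

Derivation:
Line 1: ['desert'] (min_width=6, slack=4)
Line 2: ['electric'] (min_width=8, slack=2)
Line 3: ['one', 'the'] (min_width=7, slack=3)
Line 4: ['give', 'a'] (min_width=6, slack=4)
Line 5: ['gentle', 'how'] (min_width=10, slack=0)
Line 6: ['string'] (min_width=6, slack=4)
Line 7: ['sleepy'] (min_width=6, slack=4)
Line 8: ['voice'] (min_width=5, slack=5)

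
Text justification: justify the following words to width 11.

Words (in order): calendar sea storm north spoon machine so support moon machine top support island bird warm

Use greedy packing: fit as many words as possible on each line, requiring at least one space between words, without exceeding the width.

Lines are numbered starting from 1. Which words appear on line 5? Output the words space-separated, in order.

Answer: support

Derivation:
Line 1: ['calendar'] (min_width=8, slack=3)
Line 2: ['sea', 'storm'] (min_width=9, slack=2)
Line 3: ['north', 'spoon'] (min_width=11, slack=0)
Line 4: ['machine', 'so'] (min_width=10, slack=1)
Line 5: ['support'] (min_width=7, slack=4)
Line 6: ['moon'] (min_width=4, slack=7)
Line 7: ['machine', 'top'] (min_width=11, slack=0)
Line 8: ['support'] (min_width=7, slack=4)
Line 9: ['island', 'bird'] (min_width=11, slack=0)
Line 10: ['warm'] (min_width=4, slack=7)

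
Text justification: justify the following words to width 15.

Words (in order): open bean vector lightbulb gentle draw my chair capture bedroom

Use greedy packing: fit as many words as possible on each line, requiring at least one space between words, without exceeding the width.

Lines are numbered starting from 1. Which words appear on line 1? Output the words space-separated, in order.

Answer: open bean

Derivation:
Line 1: ['open', 'bean'] (min_width=9, slack=6)
Line 2: ['vector'] (min_width=6, slack=9)
Line 3: ['lightbulb'] (min_width=9, slack=6)
Line 4: ['gentle', 'draw', 'my'] (min_width=14, slack=1)
Line 5: ['chair', 'capture'] (min_width=13, slack=2)
Line 6: ['bedroom'] (min_width=7, slack=8)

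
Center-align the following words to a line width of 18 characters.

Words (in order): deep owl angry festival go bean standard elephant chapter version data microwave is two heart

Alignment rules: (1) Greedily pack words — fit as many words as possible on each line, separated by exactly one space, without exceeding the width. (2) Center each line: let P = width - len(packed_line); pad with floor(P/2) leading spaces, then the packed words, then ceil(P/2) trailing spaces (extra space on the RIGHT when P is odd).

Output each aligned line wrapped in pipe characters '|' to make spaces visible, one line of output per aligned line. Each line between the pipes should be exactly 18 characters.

Line 1: ['deep', 'owl', 'angry'] (min_width=14, slack=4)
Line 2: ['festival', 'go', 'bean'] (min_width=16, slack=2)
Line 3: ['standard', 'elephant'] (min_width=17, slack=1)
Line 4: ['chapter', 'version'] (min_width=15, slack=3)
Line 5: ['data', 'microwave', 'is'] (min_width=17, slack=1)
Line 6: ['two', 'heart'] (min_width=9, slack=9)

Answer: |  deep owl angry  |
| festival go bean |
|standard elephant |
| chapter version  |
|data microwave is |
|    two heart     |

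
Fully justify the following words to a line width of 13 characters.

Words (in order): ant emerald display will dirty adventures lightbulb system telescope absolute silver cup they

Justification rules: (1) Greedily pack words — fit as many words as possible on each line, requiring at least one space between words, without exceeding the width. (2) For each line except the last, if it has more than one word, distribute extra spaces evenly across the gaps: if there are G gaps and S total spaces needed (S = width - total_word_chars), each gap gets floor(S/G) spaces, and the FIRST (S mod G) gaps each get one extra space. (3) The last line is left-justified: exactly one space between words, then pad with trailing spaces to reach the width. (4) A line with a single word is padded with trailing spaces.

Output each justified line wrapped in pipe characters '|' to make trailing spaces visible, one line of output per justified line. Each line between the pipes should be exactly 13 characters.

Answer: |ant   emerald|
|display  will|
|dirty        |
|adventures   |
|lightbulb    |
|system       |
|telescope    |
|absolute     |
|silver    cup|
|they         |

Derivation:
Line 1: ['ant', 'emerald'] (min_width=11, slack=2)
Line 2: ['display', 'will'] (min_width=12, slack=1)
Line 3: ['dirty'] (min_width=5, slack=8)
Line 4: ['adventures'] (min_width=10, slack=3)
Line 5: ['lightbulb'] (min_width=9, slack=4)
Line 6: ['system'] (min_width=6, slack=7)
Line 7: ['telescope'] (min_width=9, slack=4)
Line 8: ['absolute'] (min_width=8, slack=5)
Line 9: ['silver', 'cup'] (min_width=10, slack=3)
Line 10: ['they'] (min_width=4, slack=9)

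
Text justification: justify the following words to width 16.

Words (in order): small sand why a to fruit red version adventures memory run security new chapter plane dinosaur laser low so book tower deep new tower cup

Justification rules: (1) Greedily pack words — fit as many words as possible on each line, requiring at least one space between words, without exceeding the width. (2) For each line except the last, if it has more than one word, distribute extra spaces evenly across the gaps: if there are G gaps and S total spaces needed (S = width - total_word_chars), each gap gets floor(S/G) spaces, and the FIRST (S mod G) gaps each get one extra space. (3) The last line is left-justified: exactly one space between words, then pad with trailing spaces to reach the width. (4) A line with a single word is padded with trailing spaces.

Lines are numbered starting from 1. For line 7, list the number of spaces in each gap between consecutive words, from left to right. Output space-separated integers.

Line 1: ['small', 'sand', 'why', 'a'] (min_width=16, slack=0)
Line 2: ['to', 'fruit', 'red'] (min_width=12, slack=4)
Line 3: ['version'] (min_width=7, slack=9)
Line 4: ['adventures'] (min_width=10, slack=6)
Line 5: ['memory', 'run'] (min_width=10, slack=6)
Line 6: ['security', 'new'] (min_width=12, slack=4)
Line 7: ['chapter', 'plane'] (min_width=13, slack=3)
Line 8: ['dinosaur', 'laser'] (min_width=14, slack=2)
Line 9: ['low', 'so', 'book'] (min_width=11, slack=5)
Line 10: ['tower', 'deep', 'new'] (min_width=14, slack=2)
Line 11: ['tower', 'cup'] (min_width=9, slack=7)

Answer: 4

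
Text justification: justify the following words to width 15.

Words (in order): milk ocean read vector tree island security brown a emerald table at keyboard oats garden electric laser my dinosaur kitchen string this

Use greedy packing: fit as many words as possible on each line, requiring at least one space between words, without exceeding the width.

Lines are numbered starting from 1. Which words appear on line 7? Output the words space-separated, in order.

Line 1: ['milk', 'ocean', 'read'] (min_width=15, slack=0)
Line 2: ['vector', 'tree'] (min_width=11, slack=4)
Line 3: ['island', 'security'] (min_width=15, slack=0)
Line 4: ['brown', 'a', 'emerald'] (min_width=15, slack=0)
Line 5: ['table', 'at'] (min_width=8, slack=7)
Line 6: ['keyboard', 'oats'] (min_width=13, slack=2)
Line 7: ['garden', 'electric'] (min_width=15, slack=0)
Line 8: ['laser', 'my'] (min_width=8, slack=7)
Line 9: ['dinosaur'] (min_width=8, slack=7)
Line 10: ['kitchen', 'string'] (min_width=14, slack=1)
Line 11: ['this'] (min_width=4, slack=11)

Answer: garden electric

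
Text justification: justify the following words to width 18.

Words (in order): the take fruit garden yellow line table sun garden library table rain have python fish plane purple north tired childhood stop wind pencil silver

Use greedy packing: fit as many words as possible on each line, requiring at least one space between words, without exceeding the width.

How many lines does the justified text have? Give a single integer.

Line 1: ['the', 'take', 'fruit'] (min_width=14, slack=4)
Line 2: ['garden', 'yellow', 'line'] (min_width=18, slack=0)
Line 3: ['table', 'sun', 'garden'] (min_width=16, slack=2)
Line 4: ['library', 'table', 'rain'] (min_width=18, slack=0)
Line 5: ['have', 'python', 'fish'] (min_width=16, slack=2)
Line 6: ['plane', 'purple', 'north'] (min_width=18, slack=0)
Line 7: ['tired', 'childhood'] (min_width=15, slack=3)
Line 8: ['stop', 'wind', 'pencil'] (min_width=16, slack=2)
Line 9: ['silver'] (min_width=6, slack=12)
Total lines: 9

Answer: 9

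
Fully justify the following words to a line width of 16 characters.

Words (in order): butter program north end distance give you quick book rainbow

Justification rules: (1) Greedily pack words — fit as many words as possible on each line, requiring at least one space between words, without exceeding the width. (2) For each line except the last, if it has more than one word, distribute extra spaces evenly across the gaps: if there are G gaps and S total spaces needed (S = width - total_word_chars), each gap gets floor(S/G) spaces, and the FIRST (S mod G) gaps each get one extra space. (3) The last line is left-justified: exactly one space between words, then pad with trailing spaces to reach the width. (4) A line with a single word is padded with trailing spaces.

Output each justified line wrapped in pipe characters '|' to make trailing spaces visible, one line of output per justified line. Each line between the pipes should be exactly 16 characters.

Line 1: ['butter', 'program'] (min_width=14, slack=2)
Line 2: ['north', 'end'] (min_width=9, slack=7)
Line 3: ['distance', 'give'] (min_width=13, slack=3)
Line 4: ['you', 'quick', 'book'] (min_width=14, slack=2)
Line 5: ['rainbow'] (min_width=7, slack=9)

Answer: |butter   program|
|north        end|
|distance    give|
|you  quick  book|
|rainbow         |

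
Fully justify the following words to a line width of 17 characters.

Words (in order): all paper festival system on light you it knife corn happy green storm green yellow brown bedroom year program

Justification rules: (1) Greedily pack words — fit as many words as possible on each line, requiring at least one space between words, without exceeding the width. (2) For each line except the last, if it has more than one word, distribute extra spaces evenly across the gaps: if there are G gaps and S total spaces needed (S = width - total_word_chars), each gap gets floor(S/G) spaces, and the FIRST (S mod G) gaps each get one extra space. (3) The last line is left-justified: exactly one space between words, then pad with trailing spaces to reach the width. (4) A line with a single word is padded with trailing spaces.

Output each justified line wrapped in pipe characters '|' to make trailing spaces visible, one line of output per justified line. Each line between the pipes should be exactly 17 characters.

Line 1: ['all', 'paper'] (min_width=9, slack=8)
Line 2: ['festival', 'system'] (min_width=15, slack=2)
Line 3: ['on', 'light', 'you', 'it'] (min_width=15, slack=2)
Line 4: ['knife', 'corn', 'happy'] (min_width=16, slack=1)
Line 5: ['green', 'storm', 'green'] (min_width=17, slack=0)
Line 6: ['yellow', 'brown'] (min_width=12, slack=5)
Line 7: ['bedroom', 'year'] (min_width=12, slack=5)
Line 8: ['program'] (min_width=7, slack=10)

Answer: |all         paper|
|festival   system|
|on  light  you it|
|knife  corn happy|
|green storm green|
|yellow      brown|
|bedroom      year|
|program          |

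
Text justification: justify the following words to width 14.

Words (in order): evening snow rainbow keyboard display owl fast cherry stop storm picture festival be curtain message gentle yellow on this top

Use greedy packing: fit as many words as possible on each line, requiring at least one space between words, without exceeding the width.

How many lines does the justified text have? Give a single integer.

Line 1: ['evening', 'snow'] (min_width=12, slack=2)
Line 2: ['rainbow'] (min_width=7, slack=7)
Line 3: ['keyboard'] (min_width=8, slack=6)
Line 4: ['display', 'owl'] (min_width=11, slack=3)
Line 5: ['fast', 'cherry'] (min_width=11, slack=3)
Line 6: ['stop', 'storm'] (min_width=10, slack=4)
Line 7: ['picture'] (min_width=7, slack=7)
Line 8: ['festival', 'be'] (min_width=11, slack=3)
Line 9: ['curtain'] (min_width=7, slack=7)
Line 10: ['message', 'gentle'] (min_width=14, slack=0)
Line 11: ['yellow', 'on', 'this'] (min_width=14, slack=0)
Line 12: ['top'] (min_width=3, slack=11)
Total lines: 12

Answer: 12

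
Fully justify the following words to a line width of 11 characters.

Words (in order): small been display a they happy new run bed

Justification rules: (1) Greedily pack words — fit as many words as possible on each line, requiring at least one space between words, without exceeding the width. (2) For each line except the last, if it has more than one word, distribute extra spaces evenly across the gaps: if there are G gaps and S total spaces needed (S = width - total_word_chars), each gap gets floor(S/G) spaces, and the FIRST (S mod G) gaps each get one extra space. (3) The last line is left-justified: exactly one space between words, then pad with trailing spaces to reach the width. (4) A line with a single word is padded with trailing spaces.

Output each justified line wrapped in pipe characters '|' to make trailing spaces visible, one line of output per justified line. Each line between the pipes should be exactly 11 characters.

Answer: |small  been|
|display   a|
|they  happy|
|new run bed|

Derivation:
Line 1: ['small', 'been'] (min_width=10, slack=1)
Line 2: ['display', 'a'] (min_width=9, slack=2)
Line 3: ['they', 'happy'] (min_width=10, slack=1)
Line 4: ['new', 'run', 'bed'] (min_width=11, slack=0)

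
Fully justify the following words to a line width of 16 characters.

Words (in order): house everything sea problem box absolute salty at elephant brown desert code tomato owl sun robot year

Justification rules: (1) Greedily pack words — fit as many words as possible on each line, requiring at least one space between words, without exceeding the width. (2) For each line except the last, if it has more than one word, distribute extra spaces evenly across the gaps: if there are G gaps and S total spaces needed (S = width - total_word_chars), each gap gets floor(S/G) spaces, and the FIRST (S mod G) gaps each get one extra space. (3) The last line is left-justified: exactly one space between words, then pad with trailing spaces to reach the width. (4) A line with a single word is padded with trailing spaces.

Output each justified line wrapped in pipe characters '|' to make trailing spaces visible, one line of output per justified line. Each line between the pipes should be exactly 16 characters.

Line 1: ['house', 'everything'] (min_width=16, slack=0)
Line 2: ['sea', 'problem', 'box'] (min_width=15, slack=1)
Line 3: ['absolute', 'salty'] (min_width=14, slack=2)
Line 4: ['at', 'elephant'] (min_width=11, slack=5)
Line 5: ['brown', 'desert'] (min_width=12, slack=4)
Line 6: ['code', 'tomato', 'owl'] (min_width=15, slack=1)
Line 7: ['sun', 'robot', 'year'] (min_width=14, slack=2)

Answer: |house everything|
|sea  problem box|
|absolute   salty|
|at      elephant|
|brown     desert|
|code  tomato owl|
|sun robot year  |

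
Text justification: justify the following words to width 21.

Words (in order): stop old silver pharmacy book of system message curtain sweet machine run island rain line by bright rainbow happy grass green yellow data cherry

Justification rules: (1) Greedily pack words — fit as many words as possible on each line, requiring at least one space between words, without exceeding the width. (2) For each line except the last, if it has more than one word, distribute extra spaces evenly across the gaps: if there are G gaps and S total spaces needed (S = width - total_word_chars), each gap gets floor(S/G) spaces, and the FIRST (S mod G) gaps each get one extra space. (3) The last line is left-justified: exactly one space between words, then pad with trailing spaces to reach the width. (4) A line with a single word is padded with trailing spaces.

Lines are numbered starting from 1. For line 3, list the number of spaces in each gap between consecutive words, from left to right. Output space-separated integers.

Line 1: ['stop', 'old', 'silver'] (min_width=15, slack=6)
Line 2: ['pharmacy', 'book', 'of'] (min_width=16, slack=5)
Line 3: ['system', 'message'] (min_width=14, slack=7)
Line 4: ['curtain', 'sweet', 'machine'] (min_width=21, slack=0)
Line 5: ['run', 'island', 'rain', 'line'] (min_width=20, slack=1)
Line 6: ['by', 'bright', 'rainbow'] (min_width=17, slack=4)
Line 7: ['happy', 'grass', 'green'] (min_width=17, slack=4)
Line 8: ['yellow', 'data', 'cherry'] (min_width=18, slack=3)

Answer: 8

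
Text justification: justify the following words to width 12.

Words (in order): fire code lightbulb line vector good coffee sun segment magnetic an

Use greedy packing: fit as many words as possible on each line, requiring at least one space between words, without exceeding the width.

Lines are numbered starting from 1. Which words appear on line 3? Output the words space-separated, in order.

Line 1: ['fire', 'code'] (min_width=9, slack=3)
Line 2: ['lightbulb'] (min_width=9, slack=3)
Line 3: ['line', 'vector'] (min_width=11, slack=1)
Line 4: ['good', 'coffee'] (min_width=11, slack=1)
Line 5: ['sun', 'segment'] (min_width=11, slack=1)
Line 6: ['magnetic', 'an'] (min_width=11, slack=1)

Answer: line vector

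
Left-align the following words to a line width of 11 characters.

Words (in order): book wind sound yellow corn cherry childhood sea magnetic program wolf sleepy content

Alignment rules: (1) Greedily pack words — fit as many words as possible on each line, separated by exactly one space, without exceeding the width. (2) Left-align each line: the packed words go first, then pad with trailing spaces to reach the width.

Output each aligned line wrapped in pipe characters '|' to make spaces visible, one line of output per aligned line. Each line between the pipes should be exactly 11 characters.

Line 1: ['book', 'wind'] (min_width=9, slack=2)
Line 2: ['sound'] (min_width=5, slack=6)
Line 3: ['yellow', 'corn'] (min_width=11, slack=0)
Line 4: ['cherry'] (min_width=6, slack=5)
Line 5: ['childhood'] (min_width=9, slack=2)
Line 6: ['sea'] (min_width=3, slack=8)
Line 7: ['magnetic'] (min_width=8, slack=3)
Line 8: ['program'] (min_width=7, slack=4)
Line 9: ['wolf', 'sleepy'] (min_width=11, slack=0)
Line 10: ['content'] (min_width=7, slack=4)

Answer: |book wind  |
|sound      |
|yellow corn|
|cherry     |
|childhood  |
|sea        |
|magnetic   |
|program    |
|wolf sleepy|
|content    |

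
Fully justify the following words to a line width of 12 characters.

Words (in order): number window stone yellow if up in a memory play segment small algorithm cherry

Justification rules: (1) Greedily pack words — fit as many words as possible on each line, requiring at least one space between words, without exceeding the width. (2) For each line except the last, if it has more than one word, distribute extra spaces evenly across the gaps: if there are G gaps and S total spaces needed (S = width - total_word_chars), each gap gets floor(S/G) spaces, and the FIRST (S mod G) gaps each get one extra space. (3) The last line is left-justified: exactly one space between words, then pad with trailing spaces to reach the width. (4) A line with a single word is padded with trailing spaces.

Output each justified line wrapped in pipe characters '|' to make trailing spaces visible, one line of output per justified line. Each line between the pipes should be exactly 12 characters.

Answer: |number      |
|window stone|
|yellow if up|
|in  a memory|
|play segment|
|small       |
|algorithm   |
|cherry      |

Derivation:
Line 1: ['number'] (min_width=6, slack=6)
Line 2: ['window', 'stone'] (min_width=12, slack=0)
Line 3: ['yellow', 'if', 'up'] (min_width=12, slack=0)
Line 4: ['in', 'a', 'memory'] (min_width=11, slack=1)
Line 5: ['play', 'segment'] (min_width=12, slack=0)
Line 6: ['small'] (min_width=5, slack=7)
Line 7: ['algorithm'] (min_width=9, slack=3)
Line 8: ['cherry'] (min_width=6, slack=6)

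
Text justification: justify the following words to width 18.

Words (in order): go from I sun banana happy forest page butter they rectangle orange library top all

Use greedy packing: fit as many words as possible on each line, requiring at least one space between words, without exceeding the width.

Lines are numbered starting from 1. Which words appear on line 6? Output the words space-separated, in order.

Line 1: ['go', 'from', 'I', 'sun'] (min_width=13, slack=5)
Line 2: ['banana', 'happy'] (min_width=12, slack=6)
Line 3: ['forest', 'page', 'butter'] (min_width=18, slack=0)
Line 4: ['they', 'rectangle'] (min_width=14, slack=4)
Line 5: ['orange', 'library', 'top'] (min_width=18, slack=0)
Line 6: ['all'] (min_width=3, slack=15)

Answer: all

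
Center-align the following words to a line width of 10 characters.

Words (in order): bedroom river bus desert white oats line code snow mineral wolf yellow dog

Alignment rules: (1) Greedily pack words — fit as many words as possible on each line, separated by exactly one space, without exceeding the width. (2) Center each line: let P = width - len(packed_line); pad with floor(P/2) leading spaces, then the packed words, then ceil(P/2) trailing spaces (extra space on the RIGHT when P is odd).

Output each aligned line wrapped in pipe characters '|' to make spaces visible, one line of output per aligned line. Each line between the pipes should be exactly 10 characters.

Answer: | bedroom  |
|river bus |
|  desert  |
|white oats|
|line code |
|   snow   |
| mineral  |
|   wolf   |
|yellow dog|

Derivation:
Line 1: ['bedroom'] (min_width=7, slack=3)
Line 2: ['river', 'bus'] (min_width=9, slack=1)
Line 3: ['desert'] (min_width=6, slack=4)
Line 4: ['white', 'oats'] (min_width=10, slack=0)
Line 5: ['line', 'code'] (min_width=9, slack=1)
Line 6: ['snow'] (min_width=4, slack=6)
Line 7: ['mineral'] (min_width=7, slack=3)
Line 8: ['wolf'] (min_width=4, slack=6)
Line 9: ['yellow', 'dog'] (min_width=10, slack=0)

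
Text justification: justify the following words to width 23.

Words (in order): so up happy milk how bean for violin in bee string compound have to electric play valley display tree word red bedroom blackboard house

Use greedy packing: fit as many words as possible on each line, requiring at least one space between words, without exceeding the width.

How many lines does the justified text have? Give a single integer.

Answer: 7

Derivation:
Line 1: ['so', 'up', 'happy', 'milk', 'how'] (min_width=20, slack=3)
Line 2: ['bean', 'for', 'violin', 'in', 'bee'] (min_width=22, slack=1)
Line 3: ['string', 'compound', 'have', 'to'] (min_width=23, slack=0)
Line 4: ['electric', 'play', 'valley'] (min_width=20, slack=3)
Line 5: ['display', 'tree', 'word', 'red'] (min_width=21, slack=2)
Line 6: ['bedroom', 'blackboard'] (min_width=18, slack=5)
Line 7: ['house'] (min_width=5, slack=18)
Total lines: 7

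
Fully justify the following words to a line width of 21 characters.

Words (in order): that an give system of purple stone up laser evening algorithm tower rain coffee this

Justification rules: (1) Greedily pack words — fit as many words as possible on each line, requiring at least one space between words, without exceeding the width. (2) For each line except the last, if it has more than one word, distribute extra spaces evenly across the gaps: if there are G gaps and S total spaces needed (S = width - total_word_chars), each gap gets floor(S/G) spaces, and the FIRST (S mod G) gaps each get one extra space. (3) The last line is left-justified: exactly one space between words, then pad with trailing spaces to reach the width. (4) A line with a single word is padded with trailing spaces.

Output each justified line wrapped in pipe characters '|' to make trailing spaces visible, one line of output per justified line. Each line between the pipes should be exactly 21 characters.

Line 1: ['that', 'an', 'give', 'system'] (min_width=19, slack=2)
Line 2: ['of', 'purple', 'stone', 'up'] (min_width=18, slack=3)
Line 3: ['laser', 'evening'] (min_width=13, slack=8)
Line 4: ['algorithm', 'tower', 'rain'] (min_width=20, slack=1)
Line 5: ['coffee', 'this'] (min_width=11, slack=10)

Answer: |that  an  give system|
|of  purple  stone  up|
|laser         evening|
|algorithm  tower rain|
|coffee this          |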